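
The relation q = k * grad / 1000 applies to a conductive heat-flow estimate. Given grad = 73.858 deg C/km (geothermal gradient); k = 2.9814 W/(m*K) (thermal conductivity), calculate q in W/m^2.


q = k * grad / 1000
q = 2.9814 * 73.858 / 1000
q = 0.22020 W/m^2


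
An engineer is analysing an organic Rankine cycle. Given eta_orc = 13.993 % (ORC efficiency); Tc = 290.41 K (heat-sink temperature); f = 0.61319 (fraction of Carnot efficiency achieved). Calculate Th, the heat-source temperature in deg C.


Th = Tc / (1 - (eta_orc/100)/f)
Th = 290.41 / (1 - (13.993/100)/0.61319)
Th = 376.2763 K
Convert to deg C: 376.2763 - 273.15 = 103.13 deg C
Th = 103.13 deg C


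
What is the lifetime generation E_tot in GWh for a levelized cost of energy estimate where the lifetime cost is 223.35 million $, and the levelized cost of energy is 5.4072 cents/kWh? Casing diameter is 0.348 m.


E_tot = C_tot / LCOE * 100
E_tot = 223.35 / 5.4072 * 100
E_tot = 4130.6 GWh


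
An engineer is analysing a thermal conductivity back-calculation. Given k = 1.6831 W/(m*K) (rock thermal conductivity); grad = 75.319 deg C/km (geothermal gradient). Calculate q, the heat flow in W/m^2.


q = k * grad / 1000
q = 1.6831 * 75.319 / 1000
q = 0.12677 W/m^2


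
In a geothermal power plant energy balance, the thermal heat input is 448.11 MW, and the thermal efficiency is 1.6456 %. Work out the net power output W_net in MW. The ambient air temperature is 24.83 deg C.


W_net = eta / 100 * Q_in
W_net = 1.6456 / 100 * 448.11
W_net = 7.3741 MW


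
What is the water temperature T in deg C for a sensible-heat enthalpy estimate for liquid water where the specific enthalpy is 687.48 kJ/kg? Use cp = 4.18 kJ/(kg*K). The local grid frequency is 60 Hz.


T = h / cp
T = 687.48 / 4.18
T = 164.47 deg C


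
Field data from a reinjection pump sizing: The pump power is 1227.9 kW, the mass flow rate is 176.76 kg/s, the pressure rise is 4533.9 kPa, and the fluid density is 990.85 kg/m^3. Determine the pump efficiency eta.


eta = mdot * dP / (rho * P_pump)
eta = 176.76 * 4533.9 / (990.85 * 1227.9)
eta = 0.65870


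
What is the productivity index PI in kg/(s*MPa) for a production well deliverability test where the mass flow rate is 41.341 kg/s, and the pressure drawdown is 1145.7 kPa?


PI = mdot * 1000 / dP
PI = 41.341 * 1000 / 1145.7
PI = 36.084 kg/(s*MPa)


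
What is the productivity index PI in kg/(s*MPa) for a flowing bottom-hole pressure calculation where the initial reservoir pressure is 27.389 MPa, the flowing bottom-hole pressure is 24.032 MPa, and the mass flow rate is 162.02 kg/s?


PI = mdot / (P_i - P_wf)
PI = 162.02 / (27.389 - 24.032)
PI = 48.263 kg/(s*MPa)


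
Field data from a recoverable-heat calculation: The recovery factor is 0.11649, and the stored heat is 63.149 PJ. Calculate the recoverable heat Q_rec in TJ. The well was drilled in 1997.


Q_rec = Q_s * RF
Q_rec = 63.149 * 0.11649
Q_rec = 7.356227 PJ
Convert: 7.356227 PJ * 1000.0 = 7356.2 TJ
Q_rec = 7356.2 TJ


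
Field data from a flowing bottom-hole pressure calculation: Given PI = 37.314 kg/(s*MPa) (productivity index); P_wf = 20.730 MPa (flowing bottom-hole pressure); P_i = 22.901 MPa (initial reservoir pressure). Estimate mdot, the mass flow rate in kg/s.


mdot = (P_i - P_wf) * PI
mdot = (22.901 - 20.730) * 37.314
mdot = 81.009 kg/s


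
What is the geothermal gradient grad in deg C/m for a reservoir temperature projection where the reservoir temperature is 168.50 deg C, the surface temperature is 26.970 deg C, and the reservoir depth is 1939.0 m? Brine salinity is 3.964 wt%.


grad = (T_res - T_surf) / d * 1000
grad = (168.50 - 26.970) / 1939.0 * 1000
grad = 72.99123 deg C/km
Convert: 72.99123 deg C/km * 0.001 = 0.072991 deg C/m
grad = 0.072991 deg C/m


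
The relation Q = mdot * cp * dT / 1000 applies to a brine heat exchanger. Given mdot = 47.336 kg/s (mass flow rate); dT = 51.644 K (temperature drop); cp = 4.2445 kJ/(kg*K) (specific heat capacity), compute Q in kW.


Q = mdot * cp * dT / 1000
Q = 47.336 * 4.2445 * 51.644 / 1000
Q = 10.37619 MW
Convert: 10.37619 MW * 1000.0 = 10376 kW
Q = 10376 kW


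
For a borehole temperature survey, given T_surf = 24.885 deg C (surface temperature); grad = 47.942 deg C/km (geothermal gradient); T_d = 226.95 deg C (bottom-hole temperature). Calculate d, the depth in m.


d = (T_d - T_surf) / grad * 1000
d = (226.95 - 24.885) / 47.942 * 1000
d = 4214.8 m


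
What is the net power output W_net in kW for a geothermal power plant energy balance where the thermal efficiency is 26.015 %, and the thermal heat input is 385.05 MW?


W_net = eta / 100 * Q_in
W_net = 26.015 / 100 * 385.05
W_net = 100.1708 MW
Convert: 100.1708 MW * 1000.0 = 1.0017e+05 kW
W_net = 1.0017e+05 kW


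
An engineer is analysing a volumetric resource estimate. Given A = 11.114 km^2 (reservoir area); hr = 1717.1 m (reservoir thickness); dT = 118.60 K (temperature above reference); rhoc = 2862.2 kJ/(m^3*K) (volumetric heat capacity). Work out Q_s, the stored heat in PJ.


Step 1: Vr = A*1e6*hr = 11.114*1e6*1717.1 = 1.908385e+10 m^3
Step 2: Q_s = Vr*rhoc*dT/1e12 = 1.908385e+10*2862.2*118.6/1e12 = 6478.1 PJ
Q_s = 6478.1 PJ


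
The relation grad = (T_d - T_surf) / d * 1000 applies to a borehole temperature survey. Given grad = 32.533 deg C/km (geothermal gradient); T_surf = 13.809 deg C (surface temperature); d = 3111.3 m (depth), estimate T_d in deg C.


T_d = T_surf + grad * d / 1000
T_d = 13.809 + 32.533 * 3111.3 / 1000
T_d = 115.03 deg C


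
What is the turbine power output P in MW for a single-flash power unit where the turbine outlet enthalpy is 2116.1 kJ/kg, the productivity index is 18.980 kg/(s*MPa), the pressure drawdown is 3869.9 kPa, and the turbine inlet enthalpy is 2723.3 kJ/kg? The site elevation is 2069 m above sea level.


Step 1: mdot = PI * dP / 1000 = 18.98 * 3869.9 / 1000 = 73.45070 kg/s
Step 2: P = mdot*(h_in - h_out)/1000 = 73.45070*(2723.3 - 2116.1)/1000 = 44.599 MW
P = 44.599 MW


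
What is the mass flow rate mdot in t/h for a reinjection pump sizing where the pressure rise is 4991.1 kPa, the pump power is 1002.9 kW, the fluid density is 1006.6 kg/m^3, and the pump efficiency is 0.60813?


mdot = P_pump * rho * eta / dP
mdot = 1002.9 * 1006.6 * 0.60813 / 4991.1
mdot = 123.0027 kg/s
Convert: 123.0027 kg/s * 3.6 = 442.81 t/h
mdot = 442.81 t/h


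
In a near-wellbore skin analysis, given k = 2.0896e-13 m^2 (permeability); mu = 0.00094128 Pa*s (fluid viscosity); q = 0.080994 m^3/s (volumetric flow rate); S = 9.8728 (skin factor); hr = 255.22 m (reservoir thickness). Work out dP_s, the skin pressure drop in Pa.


dP_s = S * q * mu / (2*pi*k*hr) / 1000
dP_s = 9.8728 * 0.080994 * 0.00094128 / (2*pi*2.0896e-13*255.22) / 1000
dP_s = 2246.230 kPa
Convert: 2246.230 kPa * 1000.0 = 2.2462e+06 Pa
dP_s = 2.2462e+06 Pa


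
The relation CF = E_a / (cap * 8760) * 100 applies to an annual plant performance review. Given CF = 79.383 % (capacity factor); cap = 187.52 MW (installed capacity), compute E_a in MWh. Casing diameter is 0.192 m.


E_a = CF / 100 * cap * 8760
E_a = 79.383 / 100 * 187.52 * 8760
E_a = 1.3040e+06 MWh


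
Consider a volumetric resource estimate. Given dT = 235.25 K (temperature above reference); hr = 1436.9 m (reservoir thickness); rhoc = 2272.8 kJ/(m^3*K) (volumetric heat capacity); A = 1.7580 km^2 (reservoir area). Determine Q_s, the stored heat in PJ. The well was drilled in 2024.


Step 1: Vr = A*1e6*hr = 1.758*1e6*1436.9 = 2.526070e+09 m^3
Step 2: Q_s = Vr*rhoc*dT/1e12 = 2.526070e+09*2272.8*235.25/1e12 = 1350.6 PJ
Q_s = 1350.6 PJ


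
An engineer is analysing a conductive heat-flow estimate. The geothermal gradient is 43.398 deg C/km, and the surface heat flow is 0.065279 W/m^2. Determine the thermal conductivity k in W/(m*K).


k = q * 1000 / grad
k = 0.065279 * 1000 / 43.398
k = 1.5042 W/(m*K)


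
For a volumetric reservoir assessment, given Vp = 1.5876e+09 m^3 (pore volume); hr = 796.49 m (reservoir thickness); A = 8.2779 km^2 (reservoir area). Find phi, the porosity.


phi = Vp / (A * 1e6 * hr)
phi = 1.5876e+09 / (8.2779 * 1e6 * 796.49)
phi = 0.24079


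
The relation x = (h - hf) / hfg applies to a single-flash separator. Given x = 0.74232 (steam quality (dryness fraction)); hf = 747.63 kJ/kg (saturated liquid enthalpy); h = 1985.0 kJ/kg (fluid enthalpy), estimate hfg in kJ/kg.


hfg = (h - hf) / x
hfg = (1985.0 - 747.63) / 0.74232
hfg = 1666.9 kJ/kg


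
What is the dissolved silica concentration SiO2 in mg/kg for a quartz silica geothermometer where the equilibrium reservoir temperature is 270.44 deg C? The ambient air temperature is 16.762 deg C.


SiO2 = 10^(5.19 - 1309/(T_eq + 273.15))
SiO2 = 10^(5.19 - 1309/(270.44 + 273.15))
SiO2 = 605.25 mg/kg


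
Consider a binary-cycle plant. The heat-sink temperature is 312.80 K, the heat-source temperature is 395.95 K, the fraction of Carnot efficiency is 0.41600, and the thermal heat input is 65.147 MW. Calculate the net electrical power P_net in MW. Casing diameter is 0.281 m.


Step 1: eta = (1 - Tc/Th)*f = (1 - 312.8/395.95)*0.416 = 0.08736053
Step 2: P_net = eta * Q_in = 0.08736053 * 65.147 = 5.6913 MW
P_net = 5.6913 MW


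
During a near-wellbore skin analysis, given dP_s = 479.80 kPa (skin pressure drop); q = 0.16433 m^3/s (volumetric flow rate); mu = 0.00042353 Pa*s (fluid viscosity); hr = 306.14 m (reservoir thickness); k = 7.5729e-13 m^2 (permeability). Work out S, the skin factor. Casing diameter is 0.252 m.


S = dP_s * 1000 * 2*pi*k*hr / (q*mu)
S = 479.80 * 1000 * 2*pi*7.5729e-13*306.14 / (0.16433*0.00042353)
S = 10.042


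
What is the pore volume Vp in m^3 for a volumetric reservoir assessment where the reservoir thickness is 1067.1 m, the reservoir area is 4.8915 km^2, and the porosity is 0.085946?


Vp = A * 1e6 * hr * phi
Vp = 4.8915 * 1e6 * 1067.1 * 0.085946
Vp = 4.4861e+08 m^3


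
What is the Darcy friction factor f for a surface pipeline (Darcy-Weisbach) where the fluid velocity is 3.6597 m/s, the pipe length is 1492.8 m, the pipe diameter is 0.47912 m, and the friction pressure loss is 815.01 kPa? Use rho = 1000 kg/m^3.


f = dP*1000 / ((L/D)*(rho*vel^2/2))
f = 815.01*1000 / ((1492.8/0.47912)*(1000*3.6597^2/2))
f = 0.039061


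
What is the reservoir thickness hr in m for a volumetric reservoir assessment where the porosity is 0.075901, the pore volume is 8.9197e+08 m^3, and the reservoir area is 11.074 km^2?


hr = Vp / (A * 1e6 * phi)
hr = 8.9197e+08 / (11.074 * 1e6 * 0.075901)
hr = 1061.2 m


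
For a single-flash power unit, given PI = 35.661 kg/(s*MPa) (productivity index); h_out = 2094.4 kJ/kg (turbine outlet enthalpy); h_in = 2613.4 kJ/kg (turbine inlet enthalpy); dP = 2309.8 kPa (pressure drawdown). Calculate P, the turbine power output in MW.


Step 1: mdot = PI * dP / 1000 = 35.661 * 2309.8 / 1000 = 82.36978 kg/s
Step 2: P = mdot*(h_in - h_out)/1000 = 82.36978*(2613.4 - 2094.4)/1000 = 42.750 MW
P = 42.750 MW


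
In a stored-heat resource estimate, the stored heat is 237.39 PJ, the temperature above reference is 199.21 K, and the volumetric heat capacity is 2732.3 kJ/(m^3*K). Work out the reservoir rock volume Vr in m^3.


Vr = Q_s * 1e12 / (rhoc * dT)
Vr = 237.39 * 1e12 / (2732.3 * 199.21)
Vr = 4.3614e+08 m^3


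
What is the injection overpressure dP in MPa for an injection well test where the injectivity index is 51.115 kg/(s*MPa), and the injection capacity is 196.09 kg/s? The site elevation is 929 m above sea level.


dP = mdot * 1000 / II
dP = 196.09 * 1000 / 51.115
dP = 3836.252 kPa
Convert: 3836.252 kPa * 0.001 = 3.8363 MPa
dP = 3.8363 MPa


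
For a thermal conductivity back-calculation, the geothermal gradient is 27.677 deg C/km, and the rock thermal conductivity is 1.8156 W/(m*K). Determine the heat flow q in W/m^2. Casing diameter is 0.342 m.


q = k * grad / 1000
q = 1.8156 * 27.677 / 1000
q = 0.050250 W/m^2


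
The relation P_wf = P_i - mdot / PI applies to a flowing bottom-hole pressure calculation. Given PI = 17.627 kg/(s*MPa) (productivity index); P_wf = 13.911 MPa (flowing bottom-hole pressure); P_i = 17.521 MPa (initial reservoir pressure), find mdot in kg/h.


mdot = (P_i - P_wf) * PI
mdot = (17.521 - 13.911) * 17.627
mdot = 63.63347 kg/s
Convert: 63.63347 kg/s * 3600.0 = 2.2908e+05 kg/h
mdot = 2.2908e+05 kg/h


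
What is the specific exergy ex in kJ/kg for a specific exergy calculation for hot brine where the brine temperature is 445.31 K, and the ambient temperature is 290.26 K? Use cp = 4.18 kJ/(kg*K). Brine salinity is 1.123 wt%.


ex = cp * ((T_b - T_0) - T_0 * ln(T_b/T_0))
ex = 4.18 * ((445.31 - 290.26) - 290.26 * ln(445.31/290.26))
ex = 128.83 kJ/kg


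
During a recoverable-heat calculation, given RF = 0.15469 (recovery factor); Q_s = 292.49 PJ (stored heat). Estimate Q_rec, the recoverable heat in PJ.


Q_rec = Q_s * RF
Q_rec = 292.49 * 0.15469
Q_rec = 45.245 PJ


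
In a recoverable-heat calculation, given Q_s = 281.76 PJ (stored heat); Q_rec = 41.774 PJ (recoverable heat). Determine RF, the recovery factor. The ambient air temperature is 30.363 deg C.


RF = Q_rec / Q_s
RF = 41.774 / 281.76
RF = 0.14826


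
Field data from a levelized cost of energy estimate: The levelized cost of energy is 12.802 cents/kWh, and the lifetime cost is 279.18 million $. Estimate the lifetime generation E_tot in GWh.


E_tot = C_tot / LCOE * 100
E_tot = 279.18 / 12.802 * 100
E_tot = 2180.8 GWh


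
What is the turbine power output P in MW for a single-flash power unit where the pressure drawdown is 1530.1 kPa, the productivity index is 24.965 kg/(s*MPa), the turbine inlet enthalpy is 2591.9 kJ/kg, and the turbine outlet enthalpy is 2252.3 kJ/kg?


Step 1: mdot = PI * dP / 1000 = 24.965 * 1530.1 / 1000 = 38.19895 kg/s
Step 2: P = mdot*(h_in - h_out)/1000 = 38.19895*(2591.9 - 2252.3)/1000 = 12.972 MW
P = 12.972 MW


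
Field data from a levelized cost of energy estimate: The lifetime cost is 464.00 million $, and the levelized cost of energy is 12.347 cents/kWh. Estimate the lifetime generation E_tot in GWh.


E_tot = C_tot / LCOE * 100
E_tot = 464.00 / 12.347 * 100
E_tot = 3758.0 GWh


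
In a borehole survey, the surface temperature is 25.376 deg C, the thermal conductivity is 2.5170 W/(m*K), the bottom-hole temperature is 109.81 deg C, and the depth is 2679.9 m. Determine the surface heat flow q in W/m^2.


Step 1: grad = (T_d - T_surf)/d * 1000 = (109.81 - 25.376)/2679.9 * 1000 = 31.50640 deg C/km
Step 2: q = k * grad / 1000 = 2.517 * 31.50640 / 1000 = 0.079302 W/m^2
q = 0.079302 W/m^2


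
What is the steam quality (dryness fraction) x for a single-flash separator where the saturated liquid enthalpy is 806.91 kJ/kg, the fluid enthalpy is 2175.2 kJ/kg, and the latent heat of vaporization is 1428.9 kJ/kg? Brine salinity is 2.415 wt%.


x = (h - hf) / hfg
x = (2175.2 - 806.91) / 1428.9
x = 0.95758


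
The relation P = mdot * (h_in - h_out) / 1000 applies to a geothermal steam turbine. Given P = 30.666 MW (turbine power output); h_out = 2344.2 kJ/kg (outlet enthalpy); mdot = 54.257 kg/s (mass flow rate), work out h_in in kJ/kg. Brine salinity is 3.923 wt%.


h_in = h_out + P * 1000 / mdot
h_in = 2344.2 + 30.666 * 1000 / 54.257
h_in = 2909.4 kJ/kg


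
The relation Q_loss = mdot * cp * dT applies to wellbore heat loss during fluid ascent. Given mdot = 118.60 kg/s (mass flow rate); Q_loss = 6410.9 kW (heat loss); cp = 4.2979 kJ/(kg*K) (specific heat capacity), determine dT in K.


dT = Q_loss / (mdot * cp)
dT = 6410.9 / (118.60 * 4.2979)
dT = 12.577 K


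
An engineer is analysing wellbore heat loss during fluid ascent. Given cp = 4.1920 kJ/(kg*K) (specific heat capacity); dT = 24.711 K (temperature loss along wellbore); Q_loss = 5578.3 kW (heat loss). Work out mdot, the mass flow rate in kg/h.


mdot = Q_loss / (cp * dT)
mdot = 5578.3 / (4.1920 * 24.711)
mdot = 53.85057 kg/s
Convert: 53.85057 kg/s * 3600.0 = 1.9386e+05 kg/h
mdot = 1.9386e+05 kg/h


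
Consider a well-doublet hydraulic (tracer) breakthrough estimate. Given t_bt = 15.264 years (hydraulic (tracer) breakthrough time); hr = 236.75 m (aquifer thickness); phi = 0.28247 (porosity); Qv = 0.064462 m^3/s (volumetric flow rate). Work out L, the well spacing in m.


L = sqrt(t_bt*365.25*86400*3*Qv / (pi*hr*phi))
L = sqrt(15.264*365.25*86400*3*0.064462 / (pi*236.75*0.28247))
L = 665.87 m


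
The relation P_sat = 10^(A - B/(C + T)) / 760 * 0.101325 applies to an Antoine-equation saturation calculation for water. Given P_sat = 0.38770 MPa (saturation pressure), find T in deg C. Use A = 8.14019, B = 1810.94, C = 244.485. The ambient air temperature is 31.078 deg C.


T = B / (A - log10(P_sat * 760 / 0.101325)) - C
T = 1810.94 / (8.14019 - log10(0.38770 * 760 / 0.101325)) - 244.485
T = 142.75 deg C


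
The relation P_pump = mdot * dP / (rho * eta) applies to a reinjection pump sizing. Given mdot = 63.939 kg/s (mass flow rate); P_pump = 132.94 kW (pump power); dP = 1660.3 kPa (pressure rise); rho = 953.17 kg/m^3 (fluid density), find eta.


eta = mdot * dP / (rho * P_pump)
eta = 63.939 * 1660.3 / (953.17 * 132.94)
eta = 0.83777


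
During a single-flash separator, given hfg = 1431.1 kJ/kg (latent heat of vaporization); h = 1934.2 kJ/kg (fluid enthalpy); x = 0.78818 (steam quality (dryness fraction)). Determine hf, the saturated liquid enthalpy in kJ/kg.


hf = h - x * hfg
hf = 1934.2 - 0.78818 * 1431.1
hf = 806.24 kJ/kg


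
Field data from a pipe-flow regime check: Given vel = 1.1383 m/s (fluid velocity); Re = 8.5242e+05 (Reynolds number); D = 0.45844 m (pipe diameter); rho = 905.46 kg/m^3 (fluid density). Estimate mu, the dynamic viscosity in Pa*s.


mu = rho * vel * D / Re
mu = 905.46 * 1.1383 * 0.45844 / 8.5242e+05
mu = 0.00055431 Pa*s


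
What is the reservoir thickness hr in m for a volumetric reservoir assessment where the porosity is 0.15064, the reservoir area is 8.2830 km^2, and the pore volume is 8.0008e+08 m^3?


hr = Vp / (A * 1e6 * phi)
hr = 8.0008e+08 / (8.2830 * 1e6 * 0.15064)
hr = 641.22 m


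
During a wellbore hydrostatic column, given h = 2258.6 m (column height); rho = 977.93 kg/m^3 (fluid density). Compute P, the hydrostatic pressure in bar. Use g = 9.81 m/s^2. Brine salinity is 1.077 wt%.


P = rho * g * h / 1e6
P = 977.93 * 9.81 * 2258.6 / 1e6
P = 21.66786 MPa
Convert: 21.66786 MPa * 10.0 = 216.68 bar
P = 216.68 bar


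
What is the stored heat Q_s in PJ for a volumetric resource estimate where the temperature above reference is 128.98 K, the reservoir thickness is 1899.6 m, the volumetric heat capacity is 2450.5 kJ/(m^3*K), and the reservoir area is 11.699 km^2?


Step 1: Vr = A*1e6*hr = 11.699*1e6*1899.6 = 2.222342e+10 m^3
Step 2: Q_s = Vr*rhoc*dT/1e12 = 2.222342e+10*2450.5*128.98/1e12 = 7024.1 PJ
Q_s = 7024.1 PJ


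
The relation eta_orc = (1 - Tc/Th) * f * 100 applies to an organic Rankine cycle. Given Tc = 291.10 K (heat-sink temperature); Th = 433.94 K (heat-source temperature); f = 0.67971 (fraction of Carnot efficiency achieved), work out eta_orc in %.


eta_orc = (1 - Tc/Th) * f * 100
eta_orc = (1 - 291.10/433.94) * 0.67971 * 100
eta_orc = 22.374 %


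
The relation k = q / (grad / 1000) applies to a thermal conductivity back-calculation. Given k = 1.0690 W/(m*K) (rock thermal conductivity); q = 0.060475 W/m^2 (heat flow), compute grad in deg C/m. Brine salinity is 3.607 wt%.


grad = q / k * 1000
grad = 0.060475 / 1.0690 * 1000
grad = 56.57156 deg C/km
Convert: 56.57156 deg C/km * 0.001 = 0.056572 deg C/m
grad = 0.056572 deg C/m


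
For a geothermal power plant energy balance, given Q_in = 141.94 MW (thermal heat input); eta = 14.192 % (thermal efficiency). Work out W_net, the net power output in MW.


W_net = eta / 100 * Q_in
W_net = 14.192 / 100 * 141.94
W_net = 20.144 MW


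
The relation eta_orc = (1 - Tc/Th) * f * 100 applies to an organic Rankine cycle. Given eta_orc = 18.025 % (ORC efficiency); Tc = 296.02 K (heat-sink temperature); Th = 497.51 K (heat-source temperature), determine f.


f = (eta_orc/100) / (1 - Tc/Th)
f = (18.025/100) / (1 - 296.02/497.51)
f = 0.44507


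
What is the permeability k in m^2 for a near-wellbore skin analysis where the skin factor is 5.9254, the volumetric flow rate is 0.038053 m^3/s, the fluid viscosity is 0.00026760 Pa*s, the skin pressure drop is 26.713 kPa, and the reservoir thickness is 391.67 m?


k = S*q*mu / (2*pi*dP_s*1000*hr)
k = 5.9254*0.038053*0.00026760 / (2*pi*26.713*1000*391.67)
k = 9.1785e-13 m^2


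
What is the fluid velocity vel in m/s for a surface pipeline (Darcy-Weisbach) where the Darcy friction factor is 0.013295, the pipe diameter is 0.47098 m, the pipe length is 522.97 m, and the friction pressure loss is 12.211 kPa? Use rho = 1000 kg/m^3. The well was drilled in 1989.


vel = sqrt(dP*1000*2*D / (f*L*rho))
vel = sqrt(12.211*1000*2*0.47098 / (0.013295*522.97*1000))
vel = 1.2862 m/s


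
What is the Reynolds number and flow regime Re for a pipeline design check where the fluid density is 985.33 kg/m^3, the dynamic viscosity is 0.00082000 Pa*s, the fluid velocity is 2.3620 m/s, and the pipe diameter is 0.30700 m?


Step 1: Re = rho*vel*D/mu = 985.33*2.362*0.307/0.00082 = 8.7134e+05
Step 2: Re = 8.7134e+05 > 4000, so flow is turbulent.
Re = 8.7134e+05 (turbulent)


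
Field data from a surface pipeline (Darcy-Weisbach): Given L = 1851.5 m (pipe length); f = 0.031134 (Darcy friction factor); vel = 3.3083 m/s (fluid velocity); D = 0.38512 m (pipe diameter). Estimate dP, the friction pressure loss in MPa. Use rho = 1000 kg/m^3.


dP = f * (L/D) * (rho*vel^2/2) / 1000
dP = 0.031134 * (1851.5/0.38512) * (1000*3.3083^2/2) / 1000
dP = 819.1102 kPa
Convert: 819.1102 kPa * 0.001 = 0.81911 MPa
dP = 0.81911 MPa


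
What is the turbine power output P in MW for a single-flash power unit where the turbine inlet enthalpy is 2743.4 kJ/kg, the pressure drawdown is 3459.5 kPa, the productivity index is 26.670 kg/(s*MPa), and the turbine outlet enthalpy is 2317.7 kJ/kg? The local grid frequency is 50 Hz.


Step 1: mdot = PI * dP / 1000 = 26.67 * 3459.5 / 1000 = 92.26487 kg/s
Step 2: P = mdot*(h_in - h_out)/1000 = 92.26487*(2743.4 - 2317.7)/1000 = 39.277 MW
P = 39.277 MW


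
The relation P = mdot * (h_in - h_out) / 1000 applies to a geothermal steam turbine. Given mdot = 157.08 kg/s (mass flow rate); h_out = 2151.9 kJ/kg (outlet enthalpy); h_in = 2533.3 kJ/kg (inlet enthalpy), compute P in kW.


P = mdot * (h_in - h_out) / 1000
P = 157.08 * (2533.3 - 2151.9) / 1000
P = 59.91031 MW
Convert: 59.91031 MW * 1000.0 = 59910 kW
P = 59910 kW


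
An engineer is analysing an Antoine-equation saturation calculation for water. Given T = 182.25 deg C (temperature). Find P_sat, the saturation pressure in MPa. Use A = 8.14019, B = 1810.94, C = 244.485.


P_sat = 10^(A - B/(C + T)) / 760 * 0.101325
P_sat = 10^(8.14019 - 1810.94/(244.485 + 182.25)) / 760 * 0.101325
P_sat = 1.0505 MPa


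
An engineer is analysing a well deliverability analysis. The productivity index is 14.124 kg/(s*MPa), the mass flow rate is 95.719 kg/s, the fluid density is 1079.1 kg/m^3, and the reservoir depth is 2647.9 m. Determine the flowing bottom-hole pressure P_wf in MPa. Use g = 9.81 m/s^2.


Step 1: P_i = rho*g*h/1e6 = 1079.1*9.81*2647.9/1e6 = 28.03059 MPa
Step 2: P_wf = P_i - mdot/PI = 28.03059 - 95.719/14.124 = 21.254 MPa
P_wf = 21.254 MPa


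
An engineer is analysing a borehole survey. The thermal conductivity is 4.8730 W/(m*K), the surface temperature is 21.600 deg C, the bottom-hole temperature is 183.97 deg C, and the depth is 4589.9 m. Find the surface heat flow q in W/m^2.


Step 1: grad = (T_d - T_surf)/d * 1000 = (183.97 - 21.6)/4589.9 * 1000 = 35.37550 deg C/km
Step 2: q = k * grad / 1000 = 4.873 * 35.37550 / 1000 = 0.17238 W/m^2
q = 0.17238 W/m^2


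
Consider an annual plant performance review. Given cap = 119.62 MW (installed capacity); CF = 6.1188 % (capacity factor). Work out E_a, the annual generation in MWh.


E_a = CF / 100 * cap * 8760
E_a = 6.1188 / 100 * 119.62 * 8760
E_a = 64117 MWh


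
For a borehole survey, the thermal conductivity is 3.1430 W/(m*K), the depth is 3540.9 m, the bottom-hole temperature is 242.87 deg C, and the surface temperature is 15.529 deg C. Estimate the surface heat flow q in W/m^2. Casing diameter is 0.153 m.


Step 1: grad = (T_d - T_surf)/d * 1000 = (242.87 - 15.529)/3540.9 * 1000 = 64.20430 deg C/km
Step 2: q = k * grad / 1000 = 3.143 * 64.20430 / 1000 = 0.20179 W/m^2
q = 0.20179 W/m^2


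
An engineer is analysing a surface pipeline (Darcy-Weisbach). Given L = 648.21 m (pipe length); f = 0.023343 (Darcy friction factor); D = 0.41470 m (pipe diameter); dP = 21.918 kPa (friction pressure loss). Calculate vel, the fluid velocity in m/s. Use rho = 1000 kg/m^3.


vel = sqrt(dP*1000*2*D / (f*L*rho))
vel = sqrt(21.918*1000*2*0.41470 / (0.023343*648.21*1000))
vel = 1.0961 m/s


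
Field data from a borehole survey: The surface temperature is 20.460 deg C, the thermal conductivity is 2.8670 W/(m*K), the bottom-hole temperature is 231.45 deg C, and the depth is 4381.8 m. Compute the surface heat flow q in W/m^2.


Step 1: grad = (T_d - T_surf)/d * 1000 = (231.45 - 20.46)/4381.8 * 1000 = 48.15144 deg C/km
Step 2: q = k * grad / 1000 = 2.867 * 48.15144 / 1000 = 0.13805 W/m^2
q = 0.13805 W/m^2


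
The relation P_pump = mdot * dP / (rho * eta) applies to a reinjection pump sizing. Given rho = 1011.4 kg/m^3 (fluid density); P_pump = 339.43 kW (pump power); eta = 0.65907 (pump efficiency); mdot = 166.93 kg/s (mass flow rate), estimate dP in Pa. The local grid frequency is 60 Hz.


dP = P_pump * rho * eta / mdot
dP = 339.43 * 1011.4 * 0.65907 / 166.93
dP = 1355.409 kPa
Convert: 1355.409 kPa * 1000.0 = 1.3554e+06 Pa
dP = 1.3554e+06 Pa


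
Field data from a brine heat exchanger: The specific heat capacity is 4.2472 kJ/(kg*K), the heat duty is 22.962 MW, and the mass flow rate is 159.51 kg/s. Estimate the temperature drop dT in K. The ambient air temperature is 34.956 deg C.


dT = Q * 1000 / (mdot * cp)
dT = 22.962 * 1000 / (159.51 * 4.2472)
dT = 33.894 K


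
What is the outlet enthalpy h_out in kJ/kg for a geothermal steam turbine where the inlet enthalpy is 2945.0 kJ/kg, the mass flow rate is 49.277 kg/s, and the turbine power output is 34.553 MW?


h_out = h_in - P * 1000 / mdot
h_out = 2945.0 - 34.553 * 1000 / 49.277
h_out = 2243.8 kJ/kg


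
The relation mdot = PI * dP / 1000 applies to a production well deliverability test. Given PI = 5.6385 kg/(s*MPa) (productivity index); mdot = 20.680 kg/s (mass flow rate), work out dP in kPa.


dP = mdot * 1000 / PI
dP = 20.680 * 1000 / 5.6385
dP = 3667.6 kPa


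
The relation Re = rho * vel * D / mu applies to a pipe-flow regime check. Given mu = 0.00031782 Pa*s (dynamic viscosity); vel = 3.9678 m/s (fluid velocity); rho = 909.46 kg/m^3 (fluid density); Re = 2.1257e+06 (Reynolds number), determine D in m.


D = Re * mu / (rho * vel)
D = 2.1257e+06 * 0.00031782 / (909.46 * 3.9678)
D = 0.18722 m


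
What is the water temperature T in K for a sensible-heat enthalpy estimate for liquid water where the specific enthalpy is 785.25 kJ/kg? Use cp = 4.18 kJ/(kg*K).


T = h / cp
T = 785.25 / 4.18
T = 187.8589 deg C
Convert to K: 187.8589 + 273.15 = 461.01 K
T = 461.01 K


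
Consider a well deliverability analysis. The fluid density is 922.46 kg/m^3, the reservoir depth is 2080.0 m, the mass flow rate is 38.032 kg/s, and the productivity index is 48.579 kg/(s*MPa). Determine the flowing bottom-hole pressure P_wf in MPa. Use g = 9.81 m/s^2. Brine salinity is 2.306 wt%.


Step 1: P_i = rho*g*h/1e6 = 922.46*9.81*2080.0/1e6 = 18.82261 MPa
Step 2: P_wf = P_i - mdot/PI = 18.82261 - 38.032/48.579 = 18.040 MPa
P_wf = 18.040 MPa


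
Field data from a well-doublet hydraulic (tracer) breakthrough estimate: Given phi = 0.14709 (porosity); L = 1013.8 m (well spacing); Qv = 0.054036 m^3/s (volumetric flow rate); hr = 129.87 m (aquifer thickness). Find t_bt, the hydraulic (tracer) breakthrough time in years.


t_bt = pi * hr * phi * L^2 / (3 * Qv) / (365.25*86400)
t_bt = pi * 129.87 * 0.14709 * 1013.8^2 / (3 * 0.054036) / (365.25*86400)
t_bt = 12.057 years


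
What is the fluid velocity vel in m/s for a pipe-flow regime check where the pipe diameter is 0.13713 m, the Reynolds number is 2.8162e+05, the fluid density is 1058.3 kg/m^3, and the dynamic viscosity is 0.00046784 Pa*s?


vel = Re * mu / (rho * D)
vel = 2.8162e+05 * 0.00046784 / (1058.3 * 0.13713)
vel = 0.90786 m/s


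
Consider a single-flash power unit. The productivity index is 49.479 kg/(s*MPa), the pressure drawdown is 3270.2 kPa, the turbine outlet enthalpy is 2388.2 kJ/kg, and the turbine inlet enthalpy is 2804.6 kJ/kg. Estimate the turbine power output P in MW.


Step 1: mdot = PI * dP / 1000 = 49.479 * 3270.2 / 1000 = 161.8062 kg/s
Step 2: P = mdot*(h_in - h_out)/1000 = 161.8062*(2804.6 - 2388.2)/1000 = 67.376 MW
P = 67.376 MW


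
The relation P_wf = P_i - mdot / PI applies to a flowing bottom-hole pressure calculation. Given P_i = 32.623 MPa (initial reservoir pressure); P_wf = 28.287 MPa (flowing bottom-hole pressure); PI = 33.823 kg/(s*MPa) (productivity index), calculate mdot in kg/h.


mdot = (P_i - P_wf) * PI
mdot = (32.623 - 28.287) * 33.823
mdot = 146.6565 kg/s
Convert: 146.6565 kg/s * 3600.0 = 5.2796e+05 kg/h
mdot = 5.2796e+05 kg/h


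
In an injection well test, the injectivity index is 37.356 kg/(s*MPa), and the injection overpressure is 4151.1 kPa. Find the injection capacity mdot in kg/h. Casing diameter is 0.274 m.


mdot = II * dP / 1000
mdot = 37.356 * 4151.1 / 1000
mdot = 155.0685 kg/s
Convert: 155.0685 kg/s * 3600.0 = 5.5825e+05 kg/h
mdot = 5.5825e+05 kg/h


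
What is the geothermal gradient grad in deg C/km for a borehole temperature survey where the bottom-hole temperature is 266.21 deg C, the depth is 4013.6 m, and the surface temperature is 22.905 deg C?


grad = (T_d - T_surf) / d * 1000
grad = (266.21 - 22.905) / 4013.6 * 1000
grad = 60.620 deg C/km


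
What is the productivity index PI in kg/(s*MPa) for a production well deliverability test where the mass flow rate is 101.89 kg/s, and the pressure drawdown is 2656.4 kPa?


PI = mdot * 1000 / dP
PI = 101.89 * 1000 / 2656.4
PI = 38.356 kg/(s*MPa)


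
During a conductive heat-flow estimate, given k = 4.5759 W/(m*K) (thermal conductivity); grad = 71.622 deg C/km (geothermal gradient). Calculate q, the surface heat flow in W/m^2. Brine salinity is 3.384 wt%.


q = k * grad / 1000
q = 4.5759 * 71.622 / 1000
q = 0.32774 W/m^2


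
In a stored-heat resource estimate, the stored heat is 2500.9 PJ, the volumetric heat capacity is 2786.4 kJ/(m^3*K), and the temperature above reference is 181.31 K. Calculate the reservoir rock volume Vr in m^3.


Vr = Q_s * 1e12 / (rhoc * dT)
Vr = 2500.9 * 1e12 / (2786.4 * 181.31)
Vr = 4.9503e+09 m^3


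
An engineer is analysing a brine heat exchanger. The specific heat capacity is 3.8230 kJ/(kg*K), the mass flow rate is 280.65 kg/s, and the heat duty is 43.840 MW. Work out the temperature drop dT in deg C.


dT = Q * 1000 / (mdot * cp)
dT = 43.840 * 1000 / (280.65 * 3.8230)
dT = 40.86027 K
Convert (temperature difference, 1 K = 1 deg C): 40.86027 K = 40.86027 deg C
dT = 40.860 deg C


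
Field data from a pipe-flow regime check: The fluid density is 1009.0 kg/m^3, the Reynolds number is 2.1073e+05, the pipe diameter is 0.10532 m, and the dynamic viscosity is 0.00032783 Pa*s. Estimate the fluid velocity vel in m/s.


vel = Re * mu / (rho * D)
vel = 2.1073e+05 * 0.00032783 / (1009.0 * 0.10532)
vel = 0.65009 m/s


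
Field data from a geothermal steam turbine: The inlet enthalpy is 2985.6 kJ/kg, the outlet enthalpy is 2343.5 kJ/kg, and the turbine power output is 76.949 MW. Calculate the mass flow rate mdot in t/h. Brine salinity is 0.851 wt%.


mdot = P * 1000 / (h_in - h_out)
mdot = 76.949 * 1000 / (2985.6 - 2343.5)
mdot = 119.8396 kg/s
Convert: 119.8396 kg/s * 3.6 = 431.42 t/h
mdot = 431.42 t/h


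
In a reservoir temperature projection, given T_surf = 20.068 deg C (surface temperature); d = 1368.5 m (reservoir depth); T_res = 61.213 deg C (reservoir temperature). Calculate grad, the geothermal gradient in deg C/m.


grad = (T_res - T_surf) / d * 1000
grad = (61.213 - 20.068) / 1368.5 * 1000
grad = 30.06577 deg C/km
Convert: 30.06577 deg C/km * 0.001 = 0.030066 deg C/m
grad = 0.030066 deg C/m


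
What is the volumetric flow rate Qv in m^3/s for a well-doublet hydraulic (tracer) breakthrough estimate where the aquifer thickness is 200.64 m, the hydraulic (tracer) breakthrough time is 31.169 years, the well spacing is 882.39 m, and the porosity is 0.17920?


Qv = pi*hr*phi*L^2 / (3*t_bt*365.25*86400)
Qv = pi*200.64*0.17920*882.39^2 / (3*31.169*365.25*86400)
Qv = 0.029804 m^3/s


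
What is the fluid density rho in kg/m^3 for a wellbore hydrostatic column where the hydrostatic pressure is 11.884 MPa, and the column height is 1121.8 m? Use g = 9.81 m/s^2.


rho = P * 1e6 / (g * h)
rho = 11.884 * 1e6 / (9.81 * 1121.8)
rho = 1079.9 kg/m^3


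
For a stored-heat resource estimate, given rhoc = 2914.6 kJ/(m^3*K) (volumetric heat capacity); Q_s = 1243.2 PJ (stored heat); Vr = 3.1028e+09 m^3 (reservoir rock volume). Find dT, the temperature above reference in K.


dT = Q_s * 1e12 / (Vr * rhoc)
dT = 1243.2 * 1e12 / (3.1028e+09 * 2914.6)
dT = 137.47 K


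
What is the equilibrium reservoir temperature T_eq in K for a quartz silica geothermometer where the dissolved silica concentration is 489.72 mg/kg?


T_eq = 1309 / (5.19 - log10(SiO2)) - 273.15
T_eq = 1309 / (5.19 - log10(489.72)) - 273.15
T_eq = 250.4391 deg C
Convert to K: 250.4391 + 273.15 = 523.59 K
T_eq = 523.59 K


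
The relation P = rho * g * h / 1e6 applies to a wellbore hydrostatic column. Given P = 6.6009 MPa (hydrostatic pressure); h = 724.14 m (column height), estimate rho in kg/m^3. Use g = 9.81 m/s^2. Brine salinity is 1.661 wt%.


rho = P * 1e6 / (g * h)
rho = 6.6009 * 1e6 / (9.81 * 724.14)
rho = 929.21 kg/m^3


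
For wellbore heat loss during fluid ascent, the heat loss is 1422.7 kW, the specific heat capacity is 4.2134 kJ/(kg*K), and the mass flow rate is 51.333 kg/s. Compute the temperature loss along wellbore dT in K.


dT = Q_loss / (mdot * cp)
dT = 1422.7 / (51.333 * 4.2134)
dT = 6.5779 K


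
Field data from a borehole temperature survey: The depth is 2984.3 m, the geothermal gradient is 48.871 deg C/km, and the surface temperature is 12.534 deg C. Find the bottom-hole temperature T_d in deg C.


T_d = T_surf + grad * d / 1000
T_d = 12.534 + 48.871 * 2984.3 / 1000
T_d = 158.38 deg C


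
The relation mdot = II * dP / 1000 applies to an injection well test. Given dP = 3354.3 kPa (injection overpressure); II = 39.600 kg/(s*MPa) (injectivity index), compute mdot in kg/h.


mdot = II * dP / 1000
mdot = 39.600 * 3354.3 / 1000
mdot = 132.8303 kg/s
Convert: 132.8303 kg/s * 3600.0 = 4.7819e+05 kg/h
mdot = 4.7819e+05 kg/h


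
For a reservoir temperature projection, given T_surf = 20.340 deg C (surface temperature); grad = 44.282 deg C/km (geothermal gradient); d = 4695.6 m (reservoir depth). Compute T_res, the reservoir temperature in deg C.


T_res = T_surf + grad * d / 1000
T_res = 20.340 + 44.282 * 4695.6 / 1000
T_res = 228.27 deg C


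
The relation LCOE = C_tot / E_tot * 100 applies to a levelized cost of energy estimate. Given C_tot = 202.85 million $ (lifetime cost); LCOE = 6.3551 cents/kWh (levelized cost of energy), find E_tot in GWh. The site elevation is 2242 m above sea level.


E_tot = C_tot / LCOE * 100
E_tot = 202.85 / 6.3551 * 100
E_tot = 3191.9 GWh


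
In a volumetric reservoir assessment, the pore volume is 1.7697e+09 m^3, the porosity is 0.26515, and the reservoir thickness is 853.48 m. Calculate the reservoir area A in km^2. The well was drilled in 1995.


A = Vp / (1e6 * hr * phi)
A = 1.7697e+09 / (1e6 * 853.48 * 0.26515)
A = 7.8201 km^2


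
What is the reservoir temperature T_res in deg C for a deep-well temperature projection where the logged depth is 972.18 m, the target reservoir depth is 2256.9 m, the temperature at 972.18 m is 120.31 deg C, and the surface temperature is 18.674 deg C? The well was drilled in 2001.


Step 1: grad = (T_d1 - T_surf)/d1 * 1000 = (120.31 - 18.674)/972.18 * 1000 = 104.5444 deg C/km
Step 2: T_res = T_surf + grad*d2/1000 = 18.674 + 104.5444*2256.9/1000 = 254.62 deg C
T_res = 254.62 deg C


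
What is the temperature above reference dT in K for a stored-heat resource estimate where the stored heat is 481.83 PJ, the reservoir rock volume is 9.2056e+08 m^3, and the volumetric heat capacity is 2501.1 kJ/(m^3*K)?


dT = Q_s * 1e12 / (Vr * rhoc)
dT = 481.83 * 1e12 / (9.2056e+08 * 2501.1)
dT = 209.27 K


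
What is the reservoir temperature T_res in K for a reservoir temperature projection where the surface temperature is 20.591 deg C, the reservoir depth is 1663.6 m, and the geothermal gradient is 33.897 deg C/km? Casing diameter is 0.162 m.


T_res = T_surf + grad * d / 1000
T_res = 20.591 + 33.897 * 1663.6 / 1000
T_res = 76.98205 deg C
Convert to K: 76.98205 + 273.15 = 350.13 K
T_res = 350.13 K


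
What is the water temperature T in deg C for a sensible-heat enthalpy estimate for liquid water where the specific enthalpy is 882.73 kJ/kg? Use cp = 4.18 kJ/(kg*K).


T = h / cp
T = 882.73 / 4.18
T = 211.18 deg C


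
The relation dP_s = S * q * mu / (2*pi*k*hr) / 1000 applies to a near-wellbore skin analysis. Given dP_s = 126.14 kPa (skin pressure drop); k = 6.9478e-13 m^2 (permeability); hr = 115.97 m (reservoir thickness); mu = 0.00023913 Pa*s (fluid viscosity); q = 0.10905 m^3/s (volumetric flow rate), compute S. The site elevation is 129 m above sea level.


S = dP_s * 1000 * 2*pi*k*hr / (q*mu)
S = 126.14 * 1000 * 2*pi*6.9478e-13*115.97 / (0.10905*0.00023913)
S = 2.4489


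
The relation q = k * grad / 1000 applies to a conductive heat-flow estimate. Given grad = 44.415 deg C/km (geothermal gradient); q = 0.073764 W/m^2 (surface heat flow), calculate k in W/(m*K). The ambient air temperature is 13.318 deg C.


k = q * 1000 / grad
k = 0.073764 * 1000 / 44.415
k = 1.6608 W/(m*K)


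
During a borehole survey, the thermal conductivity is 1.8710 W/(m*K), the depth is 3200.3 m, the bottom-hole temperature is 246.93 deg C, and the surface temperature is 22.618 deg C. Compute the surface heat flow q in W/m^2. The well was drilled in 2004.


Step 1: grad = (T_d - T_surf)/d * 1000 = (246.93 - 22.618)/3200.3 * 1000 = 70.09093 deg C/km
Step 2: q = k * grad / 1000 = 1.871 * 70.09093 / 1000 = 0.13114 W/m^2
q = 0.13114 W/m^2


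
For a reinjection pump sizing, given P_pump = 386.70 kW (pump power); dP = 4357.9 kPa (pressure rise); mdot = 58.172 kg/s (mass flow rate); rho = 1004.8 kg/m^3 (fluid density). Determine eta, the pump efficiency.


eta = mdot * dP / (rho * P_pump)
eta = 58.172 * 4357.9 / (1004.8 * 386.70)
eta = 0.65244


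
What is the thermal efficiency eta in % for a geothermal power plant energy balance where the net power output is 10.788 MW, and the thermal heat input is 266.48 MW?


eta = W_net / Q_in * 100
eta = 10.788 / 266.48 * 100
eta = 4.0483 %


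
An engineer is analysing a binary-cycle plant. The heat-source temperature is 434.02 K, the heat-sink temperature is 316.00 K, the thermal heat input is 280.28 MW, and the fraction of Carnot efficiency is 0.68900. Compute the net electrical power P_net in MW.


Step 1: eta = (1 - Tc/Th)*f = (1 - 316.0/434.02)*0.689 = 0.1873549
Step 2: P_net = eta * Q_in = 0.1873549 * 280.28 = 52.512 MW
P_net = 52.512 MW


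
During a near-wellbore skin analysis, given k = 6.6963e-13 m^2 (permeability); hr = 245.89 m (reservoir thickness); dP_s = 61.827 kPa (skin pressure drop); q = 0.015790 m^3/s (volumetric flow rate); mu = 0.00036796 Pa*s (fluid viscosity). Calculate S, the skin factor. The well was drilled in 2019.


S = dP_s * 1000 * 2*pi*k*hr / (q*mu)
S = 61.827 * 1000 * 2*pi*6.6963e-13*245.89 / (0.015790*0.00036796)
S = 11.009
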